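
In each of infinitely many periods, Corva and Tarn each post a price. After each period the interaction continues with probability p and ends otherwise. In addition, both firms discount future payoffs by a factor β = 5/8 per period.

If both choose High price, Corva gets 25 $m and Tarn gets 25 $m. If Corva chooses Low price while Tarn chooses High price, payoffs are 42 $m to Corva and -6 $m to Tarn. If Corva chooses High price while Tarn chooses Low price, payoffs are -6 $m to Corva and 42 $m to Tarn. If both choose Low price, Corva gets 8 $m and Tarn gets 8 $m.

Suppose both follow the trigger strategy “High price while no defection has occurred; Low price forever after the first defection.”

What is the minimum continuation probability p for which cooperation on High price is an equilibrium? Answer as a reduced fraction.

4/5

With continuation probability p and discount β, the effective per-period discount factor is βp.
Grim-trigger IC: βp ≥ (42−25)/(42−8) = 1/2.
So p ≥ (1/2)/(5/8) = 4/5.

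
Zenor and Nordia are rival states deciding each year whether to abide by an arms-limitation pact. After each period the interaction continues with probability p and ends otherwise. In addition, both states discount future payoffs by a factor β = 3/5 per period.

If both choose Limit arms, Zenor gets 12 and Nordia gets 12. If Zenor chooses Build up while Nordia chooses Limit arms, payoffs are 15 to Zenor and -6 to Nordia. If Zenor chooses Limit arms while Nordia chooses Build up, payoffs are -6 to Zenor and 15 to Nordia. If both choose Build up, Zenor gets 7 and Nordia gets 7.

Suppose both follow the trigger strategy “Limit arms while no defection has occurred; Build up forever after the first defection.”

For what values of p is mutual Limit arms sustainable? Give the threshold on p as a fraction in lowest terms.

With continuation probability p and discount β, the effective per-period discount factor is βp.
Grim-trigger IC: βp ≥ (15−12)/(15−7) = 3/8.
So p ≥ (3/8)/(3/5) = 5/8.

5/8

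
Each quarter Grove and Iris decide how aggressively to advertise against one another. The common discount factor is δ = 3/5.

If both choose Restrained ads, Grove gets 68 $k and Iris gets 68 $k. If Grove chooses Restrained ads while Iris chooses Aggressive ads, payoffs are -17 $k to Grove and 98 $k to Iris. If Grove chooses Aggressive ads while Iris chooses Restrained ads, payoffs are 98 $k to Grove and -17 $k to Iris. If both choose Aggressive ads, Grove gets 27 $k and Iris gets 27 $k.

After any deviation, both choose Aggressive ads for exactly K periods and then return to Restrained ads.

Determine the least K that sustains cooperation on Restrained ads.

IC: δ(1−δ^K)/(1−δ) ≥ (98−68)/(68−27) = 30/41.
With δ = 3/5: need 1 − δ^K ≥ 30/41·(1−3/5)/(3/5), i.e. δ^K ≤ 0.5122.
Since (3/5)^1 = 0.6000 and (3/5)^2 = 0.3600, the smallest such K is 2.

2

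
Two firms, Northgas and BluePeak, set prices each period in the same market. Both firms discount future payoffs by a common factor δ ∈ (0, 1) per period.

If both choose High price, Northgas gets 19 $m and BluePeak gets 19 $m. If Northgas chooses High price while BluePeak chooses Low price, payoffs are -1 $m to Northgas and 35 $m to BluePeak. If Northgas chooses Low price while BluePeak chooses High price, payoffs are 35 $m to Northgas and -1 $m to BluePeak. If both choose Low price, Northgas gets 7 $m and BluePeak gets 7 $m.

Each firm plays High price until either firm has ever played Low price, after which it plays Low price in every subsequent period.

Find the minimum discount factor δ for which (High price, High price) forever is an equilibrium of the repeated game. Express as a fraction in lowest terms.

Under grim trigger the critical discount factor is (T−C)/(T−P) with T = 35, C = 19, P = 7.
δ* = (35−19)/(35−7) = 16/28 = 4/7.

4/7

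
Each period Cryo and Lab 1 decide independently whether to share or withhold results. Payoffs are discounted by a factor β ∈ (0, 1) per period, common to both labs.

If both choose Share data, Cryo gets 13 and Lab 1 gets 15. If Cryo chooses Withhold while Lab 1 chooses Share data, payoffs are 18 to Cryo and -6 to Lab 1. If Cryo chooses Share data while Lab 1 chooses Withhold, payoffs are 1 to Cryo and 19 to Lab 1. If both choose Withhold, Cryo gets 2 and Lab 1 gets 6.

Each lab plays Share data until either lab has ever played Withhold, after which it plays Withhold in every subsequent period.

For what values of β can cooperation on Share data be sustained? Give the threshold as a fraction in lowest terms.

5/16

Cryo: cooperation gives 13 each period; deviation gives 18 once then 2 forever.
  13/(1−β) ≥ 18 + 2β/(1−β) ⇒ β ≥ 5/16.
Lab 1: cooperation gives 15 each period; deviation gives 19 once then 6 forever.
  β ≥ 4/13.
Both must hold, so the binding constraint is Cryo's: β ≥ 5/16.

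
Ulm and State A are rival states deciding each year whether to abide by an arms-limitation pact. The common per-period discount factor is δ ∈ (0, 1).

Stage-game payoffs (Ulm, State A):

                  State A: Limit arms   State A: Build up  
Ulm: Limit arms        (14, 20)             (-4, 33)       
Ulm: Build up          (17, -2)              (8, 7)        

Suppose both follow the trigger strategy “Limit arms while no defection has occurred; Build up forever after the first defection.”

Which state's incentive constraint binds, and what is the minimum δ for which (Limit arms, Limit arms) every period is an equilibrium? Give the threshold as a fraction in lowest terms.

State A; δ ≥ 1/2

For Ulm: deviation gain 17−14 = 3, per-period punishment loss 14−8 = 6. IC gives δ ≥ 3/9 = 1/3.
For State A: gain 13, loss 13 per period, so δ ≥ 13/26 = 1/2.
The tighter constraint is State A's, so cooperation needs δ ≥ 1/2.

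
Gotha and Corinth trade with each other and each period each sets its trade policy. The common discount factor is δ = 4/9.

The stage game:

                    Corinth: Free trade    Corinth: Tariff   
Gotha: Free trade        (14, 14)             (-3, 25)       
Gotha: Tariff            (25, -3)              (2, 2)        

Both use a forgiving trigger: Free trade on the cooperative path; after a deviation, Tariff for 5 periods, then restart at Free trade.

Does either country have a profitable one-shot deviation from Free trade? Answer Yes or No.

IC: δ+…+δ^5 ≥ (25−14)/(14−2) = 11/12.
At δ = 4/9: partial sum = 0.7861 < 0.9167. Cooperation not sustainable.

Yes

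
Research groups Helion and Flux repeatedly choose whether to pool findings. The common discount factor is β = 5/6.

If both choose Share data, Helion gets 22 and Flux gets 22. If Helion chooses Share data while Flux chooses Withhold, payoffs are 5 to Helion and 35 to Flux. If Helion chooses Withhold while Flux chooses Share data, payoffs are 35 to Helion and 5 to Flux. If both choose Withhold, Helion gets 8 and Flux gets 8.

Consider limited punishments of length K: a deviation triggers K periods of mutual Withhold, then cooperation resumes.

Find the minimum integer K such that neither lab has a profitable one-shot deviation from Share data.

No profitable deviation requires (22−8)(β+…+β^K) ≥ 35−22, i.e. β+…+β^K ≥ 13/14 ≈ 0.9286.
With β = 5/6, the partial sums are K=1: 0.8333, K=2: 1.5278.
K = 2 is the first length at which the sum reaches 0.9286.

2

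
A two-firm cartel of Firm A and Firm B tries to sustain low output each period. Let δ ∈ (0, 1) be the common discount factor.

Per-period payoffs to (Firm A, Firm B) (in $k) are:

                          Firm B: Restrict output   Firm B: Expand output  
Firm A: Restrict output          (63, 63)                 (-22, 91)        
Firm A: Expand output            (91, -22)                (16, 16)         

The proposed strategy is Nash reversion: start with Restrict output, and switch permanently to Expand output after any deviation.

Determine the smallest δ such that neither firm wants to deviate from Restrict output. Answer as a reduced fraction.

Under grim trigger the critical discount factor is (T−C)/(T−P) with T = 91, C = 63, P = 16.
δ* = (91−63)/(91−16) = 28/75.

28/75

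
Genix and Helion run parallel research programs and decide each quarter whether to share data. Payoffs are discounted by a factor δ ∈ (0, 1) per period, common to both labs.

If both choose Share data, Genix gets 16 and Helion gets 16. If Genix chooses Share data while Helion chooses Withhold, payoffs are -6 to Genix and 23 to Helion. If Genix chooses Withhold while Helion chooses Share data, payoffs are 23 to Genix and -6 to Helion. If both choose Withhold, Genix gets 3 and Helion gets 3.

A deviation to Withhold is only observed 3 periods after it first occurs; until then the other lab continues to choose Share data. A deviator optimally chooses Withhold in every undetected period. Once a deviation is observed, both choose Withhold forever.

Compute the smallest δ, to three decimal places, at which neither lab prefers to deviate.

0.705

Deviating for the 3 undetected periods gains 23−16 = 7 per period over cooperation, then loses 16−3 = 13 per period forever once punishment starts.
Gain: 7(1 + δ + … + δ^2); loss: 13·δ^3/(1−δ).
No profitable deviation ⇔ 7(1−δ^3) ≤ 13·δ^3, i.e. δ^3 ≥ 7/(7+13) = 7/20.
Hence δ ≥ (7/20)^(1/3) ≈ 0.705.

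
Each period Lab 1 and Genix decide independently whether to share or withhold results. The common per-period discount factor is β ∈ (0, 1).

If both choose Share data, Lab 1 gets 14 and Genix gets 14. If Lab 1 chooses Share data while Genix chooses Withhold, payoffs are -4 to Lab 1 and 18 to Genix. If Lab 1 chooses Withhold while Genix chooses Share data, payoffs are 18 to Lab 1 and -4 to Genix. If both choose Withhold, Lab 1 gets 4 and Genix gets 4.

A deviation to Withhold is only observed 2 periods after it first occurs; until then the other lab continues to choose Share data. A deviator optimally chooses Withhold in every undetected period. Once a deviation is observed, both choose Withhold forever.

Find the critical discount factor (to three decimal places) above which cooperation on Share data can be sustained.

Deviating for the 2 undetected periods gains 18−14 = 4 per period over cooperation, then loses 14−4 = 10 per period forever once punishment starts.
Gain: 4(1 + β + … + β^1); loss: 10·β^2/(1−β).
No profitable deviation ⇔ 4(1−β^2) ≤ 10·β^2, i.e. β^2 ≥ 4/(4+10) = 2/7.
Hence β ≥ (2/7)^(1/2) ≈ 0.535.

0.535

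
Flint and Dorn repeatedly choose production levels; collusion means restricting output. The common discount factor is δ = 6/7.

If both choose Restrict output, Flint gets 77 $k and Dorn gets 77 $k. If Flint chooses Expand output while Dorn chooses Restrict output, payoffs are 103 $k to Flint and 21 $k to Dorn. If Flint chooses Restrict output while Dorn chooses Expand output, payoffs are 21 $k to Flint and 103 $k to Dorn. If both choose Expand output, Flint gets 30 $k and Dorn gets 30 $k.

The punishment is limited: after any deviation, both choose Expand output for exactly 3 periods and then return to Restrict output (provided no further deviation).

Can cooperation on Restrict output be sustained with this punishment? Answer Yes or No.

Comparing payoff streams over the 4 periods until play realigns: cooperate → 77(1+δ+…+δ^3); deviate → 103 + 30(δ+…+δ^3).
Cooperation is sustained iff (77−30)(δ+…+δ^3) ≥ 103−77.
δ+…+δ^3 = 6/7·(1−(6/7)^3)/(1−6/7) = 2.2216, and (103−77)/(77−30) = 0.5532.
2.2216 ≥ 0.5532, so cooperation is sustainable.

Yes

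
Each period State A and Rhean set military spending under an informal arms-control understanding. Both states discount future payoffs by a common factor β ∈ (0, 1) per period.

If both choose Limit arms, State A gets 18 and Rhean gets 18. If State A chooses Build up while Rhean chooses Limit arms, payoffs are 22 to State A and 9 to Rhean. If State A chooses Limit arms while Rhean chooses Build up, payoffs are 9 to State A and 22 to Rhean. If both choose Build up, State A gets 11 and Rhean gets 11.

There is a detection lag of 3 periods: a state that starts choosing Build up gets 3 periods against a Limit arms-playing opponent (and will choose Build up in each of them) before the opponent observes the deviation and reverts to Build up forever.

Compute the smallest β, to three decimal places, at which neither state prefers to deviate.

A deviator earns 22 for 3 periods, then 11 forever; cooperating earns 18 forever. Multiplying the IC by (1−β):
18 ≥ 22(1−β^3) + 11β^3, so 11·β^3 ≥ 4 and β^3 ≥ 4/11.
β ≥ (4/11)^(1/3) ≈ 0.714.

0.714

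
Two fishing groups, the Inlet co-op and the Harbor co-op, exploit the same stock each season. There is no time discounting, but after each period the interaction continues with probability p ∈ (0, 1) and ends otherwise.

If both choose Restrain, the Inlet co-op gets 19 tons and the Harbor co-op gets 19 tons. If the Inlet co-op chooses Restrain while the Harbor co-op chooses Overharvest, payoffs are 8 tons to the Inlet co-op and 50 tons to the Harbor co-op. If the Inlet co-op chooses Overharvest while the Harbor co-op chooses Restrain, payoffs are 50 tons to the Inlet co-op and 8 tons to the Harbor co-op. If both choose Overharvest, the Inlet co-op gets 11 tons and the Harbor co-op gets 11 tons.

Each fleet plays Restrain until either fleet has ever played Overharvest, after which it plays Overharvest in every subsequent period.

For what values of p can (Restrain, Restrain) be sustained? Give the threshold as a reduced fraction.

Expected cooperation value is 19 + p·19 + p²·19 + … = 19/(1−p); deviation gives 50 + p·11/(1−p).
19 ≥ 50(1−p) + 11p ⇒ 39p ≥ 31 ⇒ p ≥ 31/39.

31/39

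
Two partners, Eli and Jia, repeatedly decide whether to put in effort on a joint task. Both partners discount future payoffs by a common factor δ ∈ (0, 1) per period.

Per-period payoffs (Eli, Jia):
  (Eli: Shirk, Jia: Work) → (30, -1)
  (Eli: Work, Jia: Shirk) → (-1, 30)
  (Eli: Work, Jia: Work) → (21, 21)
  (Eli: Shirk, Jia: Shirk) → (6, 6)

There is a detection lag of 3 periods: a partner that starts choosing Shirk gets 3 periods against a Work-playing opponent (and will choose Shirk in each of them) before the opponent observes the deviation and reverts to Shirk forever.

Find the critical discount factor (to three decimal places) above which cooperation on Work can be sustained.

0.721

Deviating for the 3 undetected periods gains 30−21 = 9 per period over cooperation, then loses 21−6 = 15 per period forever once punishment starts.
Gain: 9(1 + δ + … + δ^2); loss: 15·δ^3/(1−δ).
No profitable deviation ⇔ 9(1−δ^3) ≤ 15·δ^3, i.e. δ^3 ≥ 9/(9+15) = 3/8.
Hence δ ≥ (3/8)^(1/3) ≈ 0.721.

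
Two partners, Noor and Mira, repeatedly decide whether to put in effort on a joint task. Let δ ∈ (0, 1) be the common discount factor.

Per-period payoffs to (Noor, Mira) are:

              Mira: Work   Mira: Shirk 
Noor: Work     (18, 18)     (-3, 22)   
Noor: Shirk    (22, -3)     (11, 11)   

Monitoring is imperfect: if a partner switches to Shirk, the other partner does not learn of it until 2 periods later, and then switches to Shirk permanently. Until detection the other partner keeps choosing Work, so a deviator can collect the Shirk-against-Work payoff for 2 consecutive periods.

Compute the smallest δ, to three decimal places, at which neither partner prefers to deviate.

0.603

A deviator earns 22 for 2 periods, then 11 forever; cooperating earns 18 forever. Multiplying the IC by (1−δ):
18 ≥ 22(1−δ^2) + 11δ^2, so 11·δ^2 ≥ 4 and δ^2 ≥ 4/11.
δ ≥ (4/11)^(1/2) ≈ 0.603.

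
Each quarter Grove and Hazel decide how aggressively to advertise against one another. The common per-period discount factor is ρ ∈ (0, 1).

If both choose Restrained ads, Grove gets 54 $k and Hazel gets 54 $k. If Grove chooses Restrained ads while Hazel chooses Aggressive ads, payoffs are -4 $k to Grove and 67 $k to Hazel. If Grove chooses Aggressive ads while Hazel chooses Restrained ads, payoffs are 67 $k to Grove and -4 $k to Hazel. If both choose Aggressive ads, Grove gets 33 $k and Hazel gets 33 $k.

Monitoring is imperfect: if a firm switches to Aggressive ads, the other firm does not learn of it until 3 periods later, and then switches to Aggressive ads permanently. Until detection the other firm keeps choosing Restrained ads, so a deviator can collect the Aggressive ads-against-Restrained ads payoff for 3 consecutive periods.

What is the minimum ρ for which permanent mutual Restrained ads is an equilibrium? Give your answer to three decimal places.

0.726

The best deviation is to choose Aggressive ads for all 3 undetected periods, earning 67 each, then 33 forever once detected.
Deviation value: 67(1−ρ^3)/(1−ρ) + 33ρ^3/(1−ρ); cooperation value: 54/(1−ρ).
IC: 54 ≥ 67(1−ρ^3) + 33ρ^3 = 67 − 34ρ^3.
So ρ^3 ≥ 13/34, giving ρ ≥ (13/34)^(1/3) ≈ 0.726.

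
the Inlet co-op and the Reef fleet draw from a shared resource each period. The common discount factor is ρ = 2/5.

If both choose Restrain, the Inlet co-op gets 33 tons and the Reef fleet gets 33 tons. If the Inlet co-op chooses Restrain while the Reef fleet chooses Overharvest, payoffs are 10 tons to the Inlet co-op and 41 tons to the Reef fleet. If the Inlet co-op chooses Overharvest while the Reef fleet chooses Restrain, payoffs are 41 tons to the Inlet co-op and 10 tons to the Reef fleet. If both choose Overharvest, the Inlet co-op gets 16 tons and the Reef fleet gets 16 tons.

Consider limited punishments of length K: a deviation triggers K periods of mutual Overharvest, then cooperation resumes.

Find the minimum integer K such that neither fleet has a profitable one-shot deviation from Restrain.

IC: ρ(1−ρ^K)/(1−ρ) ≥ (41−33)/(33−16) = 8/17.
With ρ = 2/5: need 1 − ρ^K ≥ 8/17·(1−2/5)/(2/5), i.e. ρ^K ≤ 0.2941.
Since (2/5)^1 = 0.4000 and (2/5)^2 = 0.1600, the smallest such K is 2.

2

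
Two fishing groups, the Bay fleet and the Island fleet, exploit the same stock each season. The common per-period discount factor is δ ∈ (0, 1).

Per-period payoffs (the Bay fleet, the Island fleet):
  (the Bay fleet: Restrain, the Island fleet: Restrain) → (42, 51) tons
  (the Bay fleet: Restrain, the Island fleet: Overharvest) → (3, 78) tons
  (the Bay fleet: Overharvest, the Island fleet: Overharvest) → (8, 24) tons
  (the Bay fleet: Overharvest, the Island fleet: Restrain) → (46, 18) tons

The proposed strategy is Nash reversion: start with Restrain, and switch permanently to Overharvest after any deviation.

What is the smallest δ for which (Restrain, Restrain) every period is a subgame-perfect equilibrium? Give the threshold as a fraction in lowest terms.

1/2

the Bay fleet: cooperation gives 42 each period; deviation gives 46 once then 8 forever.
  42/(1−δ) ≥ 46 + 8δ/(1−δ) ⇒ δ ≥ 4/38 = 2/19.
the Island fleet: cooperation gives 51 each period; deviation gives 78 once then 24 forever.
  δ ≥ 27/54 = 1/2.
Both must hold, so the binding constraint is the Island fleet's: δ ≥ 1/2.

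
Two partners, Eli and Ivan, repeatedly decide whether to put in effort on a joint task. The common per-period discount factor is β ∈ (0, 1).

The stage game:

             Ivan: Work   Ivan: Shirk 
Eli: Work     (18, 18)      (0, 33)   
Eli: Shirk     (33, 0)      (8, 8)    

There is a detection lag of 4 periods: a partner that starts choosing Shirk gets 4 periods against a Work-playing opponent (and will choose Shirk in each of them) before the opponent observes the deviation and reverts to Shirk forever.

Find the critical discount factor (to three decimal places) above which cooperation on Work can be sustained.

Deviating for the 4 undetected periods gains 33−18 = 15 per period over cooperation, then loses 18−8 = 10 per period forever once punishment starts.
Gain: 15(1 + β + … + β^3); loss: 10·β^4/(1−β).
No profitable deviation ⇔ 15(1−β^4) ≤ 10·β^4, i.e. β^4 ≥ 15/(15+10) = 3/5.
Hence β ≥ (3/5)^(1/4) ≈ 0.880.

0.880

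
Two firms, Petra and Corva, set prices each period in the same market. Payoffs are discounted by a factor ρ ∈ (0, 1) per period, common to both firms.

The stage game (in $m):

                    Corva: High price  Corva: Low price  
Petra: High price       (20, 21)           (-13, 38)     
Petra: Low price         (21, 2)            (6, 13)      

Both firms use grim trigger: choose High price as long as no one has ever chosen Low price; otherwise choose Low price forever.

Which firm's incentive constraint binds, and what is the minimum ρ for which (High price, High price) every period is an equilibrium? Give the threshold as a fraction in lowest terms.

Corva; ρ ≥ 17/25

For Petra: deviation gain 21−20 = 1, per-period punishment loss 20−6 = 14. IC gives ρ ≥ 1/15.
For Corva: gain 17, loss 8 per period, so ρ ≥ 17/25.
The tighter constraint is Corva's, so cooperation needs ρ ≥ 17/25.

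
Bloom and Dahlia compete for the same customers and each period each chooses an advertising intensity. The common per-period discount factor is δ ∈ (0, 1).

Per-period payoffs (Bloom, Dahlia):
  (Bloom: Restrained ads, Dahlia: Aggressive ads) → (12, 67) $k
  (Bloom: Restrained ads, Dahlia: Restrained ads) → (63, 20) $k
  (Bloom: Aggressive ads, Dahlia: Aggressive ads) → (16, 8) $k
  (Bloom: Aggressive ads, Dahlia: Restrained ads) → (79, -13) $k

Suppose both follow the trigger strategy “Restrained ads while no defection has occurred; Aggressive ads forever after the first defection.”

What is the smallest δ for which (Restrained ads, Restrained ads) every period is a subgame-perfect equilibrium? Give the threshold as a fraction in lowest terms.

47/59

For Bloom: deviation gain 79−63 = 16, per-period punishment loss 63−16 = 47. IC gives δ ≥ 16/63.
For Dahlia: gain 47, loss 12 per period, so δ ≥ 47/59.
The tighter constraint is Dahlia's, so cooperation needs δ ≥ 47/59.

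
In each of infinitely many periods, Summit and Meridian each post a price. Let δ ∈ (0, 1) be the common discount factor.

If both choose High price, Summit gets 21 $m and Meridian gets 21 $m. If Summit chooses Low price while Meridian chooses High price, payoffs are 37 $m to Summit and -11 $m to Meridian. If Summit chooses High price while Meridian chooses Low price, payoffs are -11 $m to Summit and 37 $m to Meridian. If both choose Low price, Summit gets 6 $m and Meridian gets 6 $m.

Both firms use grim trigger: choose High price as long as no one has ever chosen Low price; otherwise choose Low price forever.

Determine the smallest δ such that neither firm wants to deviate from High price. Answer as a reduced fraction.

21/(1−δ) ≥ 37 + 6δ/(1−δ)
21 ≥ 37 − 31δ
δ ≥ 16/31.

16/31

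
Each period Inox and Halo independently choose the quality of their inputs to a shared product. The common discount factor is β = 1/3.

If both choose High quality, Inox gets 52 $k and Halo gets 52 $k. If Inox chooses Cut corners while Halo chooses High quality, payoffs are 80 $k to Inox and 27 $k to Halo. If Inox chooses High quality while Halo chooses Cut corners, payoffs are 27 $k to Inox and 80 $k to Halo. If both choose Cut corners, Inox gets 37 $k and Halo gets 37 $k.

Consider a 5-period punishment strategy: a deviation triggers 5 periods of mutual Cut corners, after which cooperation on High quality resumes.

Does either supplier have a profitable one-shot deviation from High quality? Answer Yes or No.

Yes

IC: β+…+β^5 ≥ (80−52)/(52−37) = 28/15.
At β = 1/3: partial sum = 0.4979 < 1.8667. Cooperation not sustainable.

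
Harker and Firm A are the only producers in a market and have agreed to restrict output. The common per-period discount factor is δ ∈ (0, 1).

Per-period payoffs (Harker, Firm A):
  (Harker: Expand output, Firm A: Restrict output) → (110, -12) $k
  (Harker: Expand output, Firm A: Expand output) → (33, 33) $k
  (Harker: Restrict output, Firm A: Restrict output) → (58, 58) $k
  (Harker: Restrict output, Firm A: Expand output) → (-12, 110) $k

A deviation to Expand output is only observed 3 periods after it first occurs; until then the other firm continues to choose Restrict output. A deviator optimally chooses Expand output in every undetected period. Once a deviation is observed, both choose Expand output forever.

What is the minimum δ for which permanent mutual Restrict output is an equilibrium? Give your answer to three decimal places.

A deviator earns 110 for 3 periods, then 33 forever; cooperating earns 58 forever. Multiplying the IC by (1−δ):
58 ≥ 110(1−δ^3) + 33δ^3, so 77·δ^3 ≥ 52 and δ^3 ≥ 52/77.
δ ≥ (52/77)^(1/3) ≈ 0.877.

0.877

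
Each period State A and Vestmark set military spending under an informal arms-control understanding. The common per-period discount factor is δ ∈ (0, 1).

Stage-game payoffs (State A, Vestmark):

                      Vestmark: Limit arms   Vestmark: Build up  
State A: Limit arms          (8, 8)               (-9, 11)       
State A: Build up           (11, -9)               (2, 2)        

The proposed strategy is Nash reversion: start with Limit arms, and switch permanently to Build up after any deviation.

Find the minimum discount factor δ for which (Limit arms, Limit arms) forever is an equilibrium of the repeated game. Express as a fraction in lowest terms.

1/3

Under grim trigger the critical discount factor is (T−C)/(T−P) with T = 11, C = 8, P = 2.
δ* = (11−8)/(11−2) = 3/9 = 1/3.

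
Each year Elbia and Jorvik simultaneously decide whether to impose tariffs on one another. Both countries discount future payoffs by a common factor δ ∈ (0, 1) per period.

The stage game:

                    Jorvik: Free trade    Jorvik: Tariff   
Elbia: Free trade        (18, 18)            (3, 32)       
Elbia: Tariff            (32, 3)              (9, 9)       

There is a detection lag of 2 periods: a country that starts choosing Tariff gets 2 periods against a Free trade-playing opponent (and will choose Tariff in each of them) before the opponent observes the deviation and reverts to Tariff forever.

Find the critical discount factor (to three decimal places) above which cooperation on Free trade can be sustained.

A deviator earns 32 for 2 periods, then 9 forever; cooperating earns 18 forever. Multiplying the IC by (1−δ):
18 ≥ 32(1−δ^2) + 9δ^2, so 23·δ^2 ≥ 14 and δ^2 ≥ 14/23.
δ ≥ (14/23)^(1/2) ≈ 0.780.

0.780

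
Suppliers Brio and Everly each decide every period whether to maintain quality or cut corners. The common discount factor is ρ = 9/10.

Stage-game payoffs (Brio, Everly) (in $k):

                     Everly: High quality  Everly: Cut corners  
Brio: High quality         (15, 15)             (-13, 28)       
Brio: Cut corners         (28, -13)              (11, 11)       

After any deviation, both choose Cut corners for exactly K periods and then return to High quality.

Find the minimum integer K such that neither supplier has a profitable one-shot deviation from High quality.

IC: ρ(1−ρ^K)/(1−ρ) ≥ (28−15)/(15−11) = 13/4.
With ρ = 9/10: need 1 − ρ^K ≥ 13/4·(1−9/10)/(9/10), i.e. ρ^K ≤ 0.6389.
Since (9/10)^4 = 0.6561 and (9/10)^5 = 0.5905, the smallest such K is 5.

5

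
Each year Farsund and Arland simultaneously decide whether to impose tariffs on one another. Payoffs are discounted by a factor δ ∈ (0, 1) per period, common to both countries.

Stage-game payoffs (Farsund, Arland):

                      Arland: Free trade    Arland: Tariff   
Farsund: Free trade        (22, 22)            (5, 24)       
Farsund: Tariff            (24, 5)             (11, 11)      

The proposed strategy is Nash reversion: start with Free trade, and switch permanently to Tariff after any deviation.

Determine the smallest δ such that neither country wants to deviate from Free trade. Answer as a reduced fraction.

One-period gain from deviating is 24 − 22 = 2. The loss is 22 − 11 = 11 in every subsequent period, with present value 11·δ/(1−δ).
Deviation is unprofitable when 11·δ/(1−δ) ≥ 2, i.e. δ/(1−δ) ≥ 2/11.
Equivalently δ ≥ 2/(2+11) = 2/13.

2/13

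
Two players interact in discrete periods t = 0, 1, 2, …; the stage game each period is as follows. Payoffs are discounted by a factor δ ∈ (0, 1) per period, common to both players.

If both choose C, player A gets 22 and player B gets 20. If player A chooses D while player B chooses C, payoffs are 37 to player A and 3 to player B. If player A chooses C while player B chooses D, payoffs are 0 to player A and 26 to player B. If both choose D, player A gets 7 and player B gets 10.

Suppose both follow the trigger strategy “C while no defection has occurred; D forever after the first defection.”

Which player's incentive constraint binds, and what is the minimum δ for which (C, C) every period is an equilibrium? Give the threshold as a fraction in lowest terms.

player A; δ ≥ 1/2

player A's threshold: (37−22)/(37−7) = 1/2.
player B's threshold: (26−20)/(26−10) = 3/8.
1/2 > 3/8, so player A binds and δ* = 1/2.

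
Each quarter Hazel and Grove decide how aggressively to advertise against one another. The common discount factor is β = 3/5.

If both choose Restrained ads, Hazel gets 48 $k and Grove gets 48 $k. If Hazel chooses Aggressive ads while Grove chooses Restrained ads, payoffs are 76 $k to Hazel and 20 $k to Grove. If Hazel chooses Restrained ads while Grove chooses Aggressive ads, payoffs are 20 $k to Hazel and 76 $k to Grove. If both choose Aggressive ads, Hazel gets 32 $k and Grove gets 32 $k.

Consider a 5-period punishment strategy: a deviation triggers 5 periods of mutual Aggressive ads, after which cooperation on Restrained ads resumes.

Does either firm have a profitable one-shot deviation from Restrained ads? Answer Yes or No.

IC: β+…+β^5 ≥ (76−48)/(48−32) = 7/4.
At β = 3/5: partial sum = 1.3834 < 1.7500. Cooperation not sustainable.

Yes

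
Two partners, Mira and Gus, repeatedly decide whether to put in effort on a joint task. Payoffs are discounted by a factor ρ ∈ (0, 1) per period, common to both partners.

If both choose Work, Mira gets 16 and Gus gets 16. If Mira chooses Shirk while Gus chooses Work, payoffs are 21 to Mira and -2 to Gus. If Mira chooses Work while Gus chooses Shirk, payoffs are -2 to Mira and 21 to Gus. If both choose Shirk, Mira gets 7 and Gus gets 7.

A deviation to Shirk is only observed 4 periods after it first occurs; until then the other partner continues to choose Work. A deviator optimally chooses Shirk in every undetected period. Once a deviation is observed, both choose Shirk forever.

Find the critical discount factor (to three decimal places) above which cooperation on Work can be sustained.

A deviator earns 21 for 4 periods, then 7 forever; cooperating earns 16 forever. Multiplying the IC by (1−ρ):
16 ≥ 21(1−ρ^4) + 7ρ^4, so 14·ρ^4 ≥ 5 and ρ^4 ≥ 5/14.
ρ ≥ (5/14)^(1/4) ≈ 0.773.

0.773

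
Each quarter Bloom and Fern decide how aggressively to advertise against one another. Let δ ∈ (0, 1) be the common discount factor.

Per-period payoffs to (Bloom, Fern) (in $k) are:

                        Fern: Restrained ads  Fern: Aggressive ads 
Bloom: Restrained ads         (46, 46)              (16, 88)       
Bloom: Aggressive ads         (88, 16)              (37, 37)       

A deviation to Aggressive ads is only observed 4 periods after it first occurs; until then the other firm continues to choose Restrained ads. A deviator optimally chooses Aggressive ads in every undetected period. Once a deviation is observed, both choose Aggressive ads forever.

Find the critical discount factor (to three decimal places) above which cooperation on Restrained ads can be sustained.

A deviator earns 88 for 4 periods, then 37 forever; cooperating earns 46 forever. Multiplying the IC by (1−δ):
46 ≥ 88(1−δ^4) + 37δ^4, so 51·δ^4 ≥ 42 and δ^4 ≥ 14/17.
δ ≥ (14/17)^(1/4) ≈ 0.953.

0.953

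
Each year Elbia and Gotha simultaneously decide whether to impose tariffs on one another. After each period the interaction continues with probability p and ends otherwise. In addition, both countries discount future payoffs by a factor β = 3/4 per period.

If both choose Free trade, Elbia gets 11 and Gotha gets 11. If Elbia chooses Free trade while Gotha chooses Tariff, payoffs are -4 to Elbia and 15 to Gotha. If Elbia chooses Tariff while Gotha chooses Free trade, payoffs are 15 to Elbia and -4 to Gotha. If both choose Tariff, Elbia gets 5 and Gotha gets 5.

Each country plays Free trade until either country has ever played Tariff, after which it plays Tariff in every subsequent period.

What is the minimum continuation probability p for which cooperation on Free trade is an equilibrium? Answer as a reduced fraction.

8/15

With continuation probability p and discount β, the effective per-period discount factor is βp.
Grim-trigger IC: βp ≥ (15−11)/(15−5) = 2/5.
So p ≥ (2/5)/(3/4) = 8/15.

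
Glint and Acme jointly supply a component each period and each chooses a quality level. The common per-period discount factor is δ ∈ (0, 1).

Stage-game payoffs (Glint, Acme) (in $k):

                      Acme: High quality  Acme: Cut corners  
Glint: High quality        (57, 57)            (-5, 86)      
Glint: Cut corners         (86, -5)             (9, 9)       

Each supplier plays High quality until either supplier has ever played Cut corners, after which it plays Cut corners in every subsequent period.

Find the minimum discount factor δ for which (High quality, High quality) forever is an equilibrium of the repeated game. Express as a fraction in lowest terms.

29/77

Cooperation forever yields 57 each period: 57/(1−δ).
Deviating yields 86 once, then 9 forever: 86 + 9δ/(1−δ).
No profitable deviation requires 57/(1−δ) ≥ 86 + 9δ/(1−δ).
Multiplying by (1−δ): 57 ≥ 86(1−δ) + 9δ = 86 − 77δ.
So 77δ ≥ 29, i.e. δ ≥ 29/77.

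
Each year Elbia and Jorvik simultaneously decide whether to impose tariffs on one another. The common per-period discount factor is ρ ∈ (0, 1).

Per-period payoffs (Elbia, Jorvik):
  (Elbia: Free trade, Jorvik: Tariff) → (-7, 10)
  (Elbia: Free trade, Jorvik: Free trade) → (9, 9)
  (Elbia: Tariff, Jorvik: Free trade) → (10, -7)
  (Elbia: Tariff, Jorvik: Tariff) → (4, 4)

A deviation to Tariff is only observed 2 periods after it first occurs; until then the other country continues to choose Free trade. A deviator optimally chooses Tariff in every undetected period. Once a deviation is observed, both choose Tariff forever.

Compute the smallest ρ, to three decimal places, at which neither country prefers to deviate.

The best deviation is to choose Tariff for all 2 undetected periods, earning 10 each, then 4 forever once detected.
Deviation value: 10(1−ρ^2)/(1−ρ) + 4ρ^2/(1−ρ); cooperation value: 9/(1−ρ).
IC: 9 ≥ 10(1−ρ^2) + 4ρ^2 = 10 − 6ρ^2.
So ρ^2 ≥ 1/6, giving ρ ≥ (1/6)^(1/2) ≈ 0.408.

0.408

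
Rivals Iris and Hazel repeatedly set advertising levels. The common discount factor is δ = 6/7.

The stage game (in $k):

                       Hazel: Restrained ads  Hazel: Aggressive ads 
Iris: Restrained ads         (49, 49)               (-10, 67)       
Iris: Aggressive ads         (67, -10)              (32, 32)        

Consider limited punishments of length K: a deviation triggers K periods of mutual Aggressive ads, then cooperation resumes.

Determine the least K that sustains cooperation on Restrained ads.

2

IC: δ(1−δ^K)/(1−δ) ≥ (67−49)/(49−32) = 18/17.
With δ = 6/7: need 1 − δ^K ≥ 18/17·(1−6/7)/(6/7), i.e. δ^K ≤ 0.8235.
Since (6/7)^1 = 0.8571 and (6/7)^2 = 0.7347, the smallest such K is 2.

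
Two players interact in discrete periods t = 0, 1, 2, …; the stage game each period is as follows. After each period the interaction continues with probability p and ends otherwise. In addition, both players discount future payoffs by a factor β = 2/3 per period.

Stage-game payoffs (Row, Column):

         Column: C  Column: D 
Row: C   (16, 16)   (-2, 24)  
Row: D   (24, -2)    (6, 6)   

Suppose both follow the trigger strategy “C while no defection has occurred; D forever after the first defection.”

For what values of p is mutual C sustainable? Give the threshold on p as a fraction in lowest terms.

With continuation probability p and discount β, the effective per-period discount factor is βp.
Grim-trigger IC: βp ≥ (24−16)/(24−6) = 4/9.
So p ≥ (4/9)/(2/3) = 2/3.

2/3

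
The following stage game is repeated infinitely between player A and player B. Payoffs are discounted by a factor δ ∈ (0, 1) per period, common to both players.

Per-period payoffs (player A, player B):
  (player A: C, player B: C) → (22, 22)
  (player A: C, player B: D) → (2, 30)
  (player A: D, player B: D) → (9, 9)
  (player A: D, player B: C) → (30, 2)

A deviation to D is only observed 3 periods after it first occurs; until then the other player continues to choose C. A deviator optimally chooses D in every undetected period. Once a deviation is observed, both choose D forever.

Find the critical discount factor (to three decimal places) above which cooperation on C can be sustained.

0.725

The best deviation is to choose D for all 3 undetected periods, earning 30 each, then 9 forever once detected.
Deviation value: 30(1−δ^3)/(1−δ) + 9δ^3/(1−δ); cooperation value: 22/(1−δ).
IC: 22 ≥ 30(1−δ^3) + 9δ^3 = 30 − 21δ^3.
So δ^3 ≥ 8/21, giving δ ≥ (8/21)^(1/3) ≈ 0.725.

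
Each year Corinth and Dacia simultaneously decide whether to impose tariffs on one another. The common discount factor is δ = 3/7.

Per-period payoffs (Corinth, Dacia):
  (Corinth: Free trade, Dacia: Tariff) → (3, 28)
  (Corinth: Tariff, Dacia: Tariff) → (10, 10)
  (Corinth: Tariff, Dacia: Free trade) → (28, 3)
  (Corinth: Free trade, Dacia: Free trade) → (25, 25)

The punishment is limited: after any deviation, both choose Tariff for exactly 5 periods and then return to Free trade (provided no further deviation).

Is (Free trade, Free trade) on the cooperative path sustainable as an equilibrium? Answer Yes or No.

Yes

A one-shot deviation gives 28 now, then 10 for 5 periods, then back to 25.
Gain from deviating: (28−25) today; loss: (25−10) in each of the next 5 periods.
No-deviation condition: (25−10)(δ+…+δ^5) ≥ 28−25, i.e. δ+…+δ^5 ≥ 1/5.
At δ = 3/7: δ+…+δ^5 = 0.7392 ≥ 0.2000.
So cooperation is sustainable.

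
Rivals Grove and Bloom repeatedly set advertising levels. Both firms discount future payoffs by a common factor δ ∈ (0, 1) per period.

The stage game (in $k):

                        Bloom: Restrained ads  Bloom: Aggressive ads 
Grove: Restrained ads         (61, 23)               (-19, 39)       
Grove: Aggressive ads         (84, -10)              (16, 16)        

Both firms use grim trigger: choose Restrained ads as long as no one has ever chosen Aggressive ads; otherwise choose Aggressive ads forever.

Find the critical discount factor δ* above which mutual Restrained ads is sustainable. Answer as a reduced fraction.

16/23

Grove: cooperation gives 61 each period; deviation gives 84 once then 16 forever.
  61/(1−δ) ≥ 84 + 16δ/(1−δ) ⇒ δ ≥ 23/68.
Bloom: cooperation gives 23 each period; deviation gives 39 once then 16 forever.
  δ ≥ 16/23.
Both must hold, so the binding constraint is Bloom's: δ ≥ 16/23.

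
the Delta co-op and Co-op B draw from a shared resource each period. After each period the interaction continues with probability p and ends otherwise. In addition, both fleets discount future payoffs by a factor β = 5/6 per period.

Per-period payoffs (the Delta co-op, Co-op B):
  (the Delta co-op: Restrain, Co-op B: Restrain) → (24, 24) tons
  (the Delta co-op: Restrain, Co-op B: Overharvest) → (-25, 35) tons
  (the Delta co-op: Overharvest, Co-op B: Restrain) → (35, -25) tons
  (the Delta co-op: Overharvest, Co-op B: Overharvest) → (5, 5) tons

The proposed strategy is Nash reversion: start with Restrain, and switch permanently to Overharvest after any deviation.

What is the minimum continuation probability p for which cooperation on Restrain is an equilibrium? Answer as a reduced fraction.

Expected continuation weight on next period's payoff is β·p = 5/6·p, which plays the role of the discount factor.
Cooperation requires 5/6·p ≥ (35−24)/(35−5) = 11/30, hence p ≥ 11/25.

11/25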